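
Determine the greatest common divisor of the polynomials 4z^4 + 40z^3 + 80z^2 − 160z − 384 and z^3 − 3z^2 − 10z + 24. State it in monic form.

Euclidean algorithm in ℚ[z]:
  4z^4 + 40z^3 + 80z^2 − 160z − 384 = (4z + 52)(z^3 − 3z^2 − 10z + 24) + (276z^2 + 264z − 1632)
  z^3 − 3z^2 − 10z + 24 = ((1/276)z − 91/6348)(276z^2 + 264z − 1632) + (−(160/529)z + 320/529)
  276z^2 + 264z − 1632 = (−(36501/40)z − 26979/10)(−(160/529)z + 320/529) + (0)
Last nonzero remainder: −(160/529)z + 320/529. Dividing through by −160/529 gives the monic gcd z − 2.

z − 2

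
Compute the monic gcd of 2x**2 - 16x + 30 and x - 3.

x - 3

Euclidean algorithm in ℚ[x]:
  2x**2 - 16x + 30 = (2x - 10)(x - 3) + (0)
The last nonzero remainder x - 3 is already monic.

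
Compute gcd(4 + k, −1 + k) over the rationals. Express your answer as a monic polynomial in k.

1

By polynomial division,
  k + 4 = (k − 1) + (5)
  k − 1 = ((1/5)k − 1/5)(5) + (0)
The last nonzero remainder is the constant 5, so the polynomials are coprime and gcd = 1.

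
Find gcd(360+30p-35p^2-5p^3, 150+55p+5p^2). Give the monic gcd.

By polynomial division,
  -5p^3-35p^2+30p+360 = (-p+4)(5p^2+55p+150) + (-40p-240)
  5p^2+55p+150 = (-(1/8)p-5/8)(-40p-240) + (0)
Last nonzero remainder: -40p-240. Dividing through by -40 gives the monic gcd p+6.

6+p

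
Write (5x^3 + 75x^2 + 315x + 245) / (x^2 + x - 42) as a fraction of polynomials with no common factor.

Repeated division with remainder:
  5x^3 + 75x^2 + 315x + 245 = (5x + 70)(x^2 + x - 42) + (455x + 3185)
  x^2 + x - 42 = ((1/455)x - 6/455)(455x + 3185) + (0)
Last nonzero remainder: 455x + 3185. Dividing through by 455 gives the monic gcd x + 7.
Cancel x + 7 from numerator and denominator to get the reduced form.

(5x^2 + 40x + 35)/(x - 6)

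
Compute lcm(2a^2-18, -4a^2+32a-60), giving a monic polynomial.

Apply the Euclidean algorithm:
  2a^2-18 = (-1/2)(-4a^2+32a-60) + (16a-48)
  -4a^2+32a-60 = (-(1/4)a+5/4)(16a-48) + (0)
Last nonzero remainder: 16a-48. Dividing through by 16 gives the monic gcd a-3.
Then lcm(f, g) = f·g / gcd(f, g); expanding and making the result monic gives the answer.

a^3-5a^2-9a+45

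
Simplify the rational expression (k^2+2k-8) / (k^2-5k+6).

(k+4)/(k-3)

Apply the Euclidean algorithm:
  k^2+2k-8 = (k^2-5k+6) + (7k-14)
  k^2-5k+6 = ((1/7)k-3/7)(7k-14) + (0)
Last nonzero remainder: 7k-14. Dividing through by 7 gives the monic gcd k-2.
Cancel k-2 from numerator and denominator to get the reduced form.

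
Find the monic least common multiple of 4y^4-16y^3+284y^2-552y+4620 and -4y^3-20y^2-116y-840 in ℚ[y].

y^5+2y^4+47y^3+288y^2+327y+6930

By polynomial division,
  4y^4-16y^3+284y^2-552y+4620 = (-y+9)(-4y^3-20y^2-116y-840) + (348y^2-348y+12180)
  -4y^3-20y^2-116y-840 = (-(1/87)y-2/29)(348y^2-348y+12180) + (0)
Last nonzero remainder: 348y^2-348y+12180. Dividing through by 348 gives the monic gcd y^2-y+35.
Then lcm(f, g) = f·g / gcd(f, g); expanding and making the result monic gives the answer.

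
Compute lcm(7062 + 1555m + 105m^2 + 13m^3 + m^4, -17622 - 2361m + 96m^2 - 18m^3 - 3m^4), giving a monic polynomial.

628518 + 60713m - 698m^2 + 1557m^3 + 51m^4 + 2m^5 + m^6

By polynomial division,
  m^4 + 13m^3 + 105m^2 + 1555m + 7062 = (-1/3)(-3m^4 - 18m^3 + 96m^2 - 2361m - 17622) + (7m^3 + 137m^2 + 768m + 1188)
  -3m^4 - 18m^3 + 96m^2 - 2361m - 17622 = (-(3/7)m + 285/49)(7m^3 + 137m^2 + 768m + 1188) + (-(18213/49)m^2 - (309621/49)m - 1202058/49)
  7m^3 + 137m^2 + 768m + 1188 = (-(343/18213)m - 294/6071)(-(18213/49)m^2 - (309621/49)m - 1202058/49) + (0)
Last nonzero remainder: -(18213/49)m^2 - (309621/49)m - 1202058/49. Dividing through by -18213/49 gives the monic gcd m^2 + 17m + 66.
Then lcm(f, g) = f·g / gcd(f, g); expanding and making the result monic gives the answer.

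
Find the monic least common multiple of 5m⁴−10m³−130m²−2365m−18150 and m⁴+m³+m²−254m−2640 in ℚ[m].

By polynomial division,
  5m⁴−10m³−130m²−2365m−18150 = (5)(m⁴+m³+m²−254m−2640) + (−15m³−135m²−1095m−4950)
  m⁴+m³+m²−254m−2640 = (−(1/15)m+8/15)(−15m³−135m²−1095m−4950) + (0)
Last nonzero remainder: −15m³−135m²−1095m−4950. Dividing through by −15 gives the monic gcd m³+9m²+73m+330.
Then lcm(f, g) = f·g / gcd(f, g); expanding and making the result monic gives the answer.

m⁵−10m⁴−10m³−265m²+154m+29040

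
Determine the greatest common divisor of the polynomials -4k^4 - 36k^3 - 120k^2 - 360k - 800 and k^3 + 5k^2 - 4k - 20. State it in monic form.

By polynomial division,
  -4k^4 - 36k^3 - 120k^2 - 360k - 800 = (-4k - 16)(k^3 + 5k^2 - 4k - 20) + (-56k^2 - 504k - 1120)
  k^3 + 5k^2 - 4k - 20 = (-(1/56)k + 1/14)(-56k^2 - 504k - 1120) + (12k + 60)
  -56k^2 - 504k - 1120 = (-(14/3)k - 56/3)(12k + 60) + (0)
Last nonzero remainder: 12k + 60. Dividing through by 12 gives the monic gcd k + 5.

k + 5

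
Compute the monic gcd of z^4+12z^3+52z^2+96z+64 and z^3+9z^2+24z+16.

z^2+8z+16

Apply the Euclidean algorithm:
  z^4+12z^3+52z^2+96z+64 = (z+3)(z^3+9z^2+24z+16) + (z^2+8z+16)
  z^3+9z^2+24z+16 = (z+1)(z^2+8z+16) + (0)
The last nonzero remainder z^2+8z+16 is already monic.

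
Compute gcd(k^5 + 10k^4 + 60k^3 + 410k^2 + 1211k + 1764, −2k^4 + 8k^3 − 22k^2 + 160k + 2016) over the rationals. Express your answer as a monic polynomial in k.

Repeated division with remainder:
  k^5 + 10k^4 + 60k^3 + 410k^2 + 1211k + 1764 = (−(1/2)k − 7)(−2k^4 + 8k^3 − 22k^2 + 160k + 2016) + (105k^3 + 336k^2 + 3339k + 15876)
  −2k^4 + 8k^3 − 22k^2 + 160k + 2016 = (−(2/105)k + 24/175)(105k^3 + 336k^2 + 3339k + 15876) + (−(112/25)k^2 + (112/25)k − 4032/25)
  105k^3 + 336k^2 + 3339k + 15876 = (−(375/16)k − 1575/16)(−(112/25)k^2 + (112/25)k − 4032/25) + (0)
Last nonzero remainder: −(112/25)k^2 + (112/25)k − 4032/25. Dividing through by −112/25 gives the monic gcd k^2 − k + 36.

k^2 − k + 36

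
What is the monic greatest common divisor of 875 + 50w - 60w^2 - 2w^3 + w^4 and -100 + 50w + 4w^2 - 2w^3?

Repeated division with remainder:
  w^4 - 2w^3 - 60w^2 + 50w + 875 = (-(1/2)w)(-2w^3 + 4w^2 + 50w - 100) + (-35w^2 + 875)
  -2w^3 + 4w^2 + 50w - 100 = ((2/35)w - 4/35)(-35w^2 + 875) + (0)
Last nonzero remainder: -35w^2 + 875. Dividing through by -35 gives the monic gcd w^2 - 25.

-25 + w^2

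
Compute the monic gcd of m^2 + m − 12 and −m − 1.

Repeated division with remainder:
  m^2 + m − 12 = (−m)(−m − 1) + (−12)
  −m − 1 = ((1/12)m + 1/12)(−12) + (0)
The last nonzero remainder is the constant −12, so the polynomials are coprime and gcd = 1.

1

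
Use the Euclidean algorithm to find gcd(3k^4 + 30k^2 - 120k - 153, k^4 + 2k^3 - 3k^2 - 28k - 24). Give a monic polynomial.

Repeated division with remainder:
  3k^4 + 30k^2 - 120k - 153 = (3)(k^4 + 2k^3 - 3k^2 - 28k - 24) + (-6k^3 + 39k^2 - 36k - 81)
  k^4 + 2k^3 - 3k^2 - 28k - 24 = (-(1/6)k - 17/12)(-6k^3 + 39k^2 - 36k - 81) + ((185/4)k^2 - (185/2)k - 555/4)
  -6k^3 + 39k^2 - 36k - 81 = (-(24/185)k + 108/185)((185/4)k^2 - (185/2)k - 555/4) + (0)
Last nonzero remainder: (185/4)k^2 - (185/2)k - 555/4. Dividing through by 185/4 gives the monic gcd k^2 - 2k - 3.

k^2 - 2k - 3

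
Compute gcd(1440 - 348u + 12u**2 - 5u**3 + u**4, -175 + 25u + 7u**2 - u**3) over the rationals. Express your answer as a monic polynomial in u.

-5 + u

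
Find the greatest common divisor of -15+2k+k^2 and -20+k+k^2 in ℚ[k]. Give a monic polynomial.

5+k

Apply the Euclidean algorithm:
  k^2+2k-15 = (k^2+k-20) + (k+5)
  k^2+k-20 = (k-4)(k+5) + (0)
The last nonzero remainder k+5 is already monic.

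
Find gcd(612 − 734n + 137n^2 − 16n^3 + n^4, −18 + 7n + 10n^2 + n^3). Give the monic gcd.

−1 + n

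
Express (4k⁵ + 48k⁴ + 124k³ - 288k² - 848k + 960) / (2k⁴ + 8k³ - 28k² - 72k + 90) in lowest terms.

Euclidean algorithm in ℚ[k]:
  4k⁵ + 48k⁴ + 124k³ - 288k² - 848k + 960 = (2k + 16)(2k⁴ + 8k³ - 28k² - 72k + 90) + (52k³ + 304k² + 124k - 480)
  2k⁴ + 8k³ - 28k² - 72k + 90 = ((1/26)k - 12/169)(52k³ + 304k² + 124k - 480) + (-(1890/169)k² - (7560/169)k + 9450/169)
  52k³ + 304k² + 124k - 480 = (-(4394/945)k - 2704/315)(-(1890/169)k² - (7560/169)k + 9450/169) + (0)
Last nonzero remainder: -(1890/169)k² - (7560/169)k + 9450/169. Dividing through by -1890/169 gives the monic gcd k² + 4k - 5.
Cancel k² + 4k - 5 from numerator and denominator to get the reduced form.

(2k³ + 16k² + 8k - 96)/(k² - 9)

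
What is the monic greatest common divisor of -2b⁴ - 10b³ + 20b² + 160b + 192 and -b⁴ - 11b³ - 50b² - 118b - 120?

b² + 7b + 12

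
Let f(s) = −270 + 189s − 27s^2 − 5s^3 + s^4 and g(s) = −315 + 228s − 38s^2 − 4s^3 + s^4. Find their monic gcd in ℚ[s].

−45 + 39s − 11s^2 + s^3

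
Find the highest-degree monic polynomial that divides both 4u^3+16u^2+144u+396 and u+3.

u+3

Euclidean algorithm in ℚ[u]:
  4u^3+16u^2+144u+396 = (4u^2+4u+132)(u+3) + (0)
The last nonzero remainder u+3 is already monic.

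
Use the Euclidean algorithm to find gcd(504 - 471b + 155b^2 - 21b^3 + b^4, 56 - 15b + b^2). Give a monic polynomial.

56 - 15b + b^2

Apply the Euclidean algorithm:
  b^4 - 21b^3 + 155b^2 - 471b + 504 = (b^2 - 6b + 9)(b^2 - 15b + 56) + (0)
The last nonzero remainder b^2 - 15b + 56 is already monic.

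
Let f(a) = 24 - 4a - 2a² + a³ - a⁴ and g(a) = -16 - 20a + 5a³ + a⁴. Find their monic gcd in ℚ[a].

-4 + a²

Repeated division with remainder:
  -a⁴ + a³ - 2a² - 4a + 24 = (-1)(a⁴ + 5a³ - 20a - 16) + (6a³ - 2a² - 24a + 8)
  a⁴ + 5a³ - 20a - 16 = ((1/6)a + 8/9)(6a³ - 2a² - 24a + 8) + ((52/9)a² - 208/9)
  6a³ - 2a² - 24a + 8 = ((27/26)a - 9/26)((52/9)a² - 208/9) + (0)
Last nonzero remainder: (52/9)a² - 208/9. Dividing through by 52/9 gives the monic gcd a² - 4.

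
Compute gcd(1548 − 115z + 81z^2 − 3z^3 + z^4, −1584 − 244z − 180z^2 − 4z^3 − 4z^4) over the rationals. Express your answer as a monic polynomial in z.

36 − z + z^2

By polynomial division,
  z^4 − 3z^3 + 81z^2 − 115z + 1548 = (−1/4)(−4z^4 − 4z^3 − 180z^2 − 244z − 1584) + (−4z^3 + 36z^2 − 176z + 1152)
  −4z^4 − 4z^3 − 180z^2 − 244z − 1584 = (z + 10)(−4z^3 + 36z^2 − 176z + 1152) + (−364z^2 + 364z − 13104)
  −4z^3 + 36z^2 − 176z + 1152 = ((1/91)z − 8/91)(−364z^2 + 364z − 13104) + (0)
Last nonzero remainder: −364z^2 + 364z − 13104. Dividing through by −364 gives the monic gcd z^2 − z + 36.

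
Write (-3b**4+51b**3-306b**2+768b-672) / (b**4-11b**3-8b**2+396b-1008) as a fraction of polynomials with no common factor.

By polynomial division,
  -3b**4+51b**3-306b**2+768b-672 = (-3)(b**4-11b**3-8b**2+396b-1008) + (18b**3-330b**2+1956b-3696)
  b**4-11b**3-8b**2+396b-1008 = ((1/18)b+11/27)(18b**3-330b**2+1956b-3696) + ((160/9)b**2-(1760/9)b+4480/9)
  18b**3-330b**2+1956b-3696 = ((81/80)b-297/40)((160/9)b**2-(1760/9)b+4480/9) + (0)
Last nonzero remainder: (160/9)b**2-(1760/9)b+4480/9. Dividing through by 160/9 gives the monic gcd b**2-11b+28.
Cancel b**2-11b+28 from numerator and denominator to get the reduced form.

(-3b**2+18b-24)/(b**2-36)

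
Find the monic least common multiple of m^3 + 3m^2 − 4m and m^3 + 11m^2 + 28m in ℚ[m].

m^4 + 10m^3 + 17m^2 − 28m

Apply the Euclidean algorithm:
  m^3 + 3m^2 − 4m = (m^3 + 11m^2 + 28m) + (−8m^2 − 32m)
  m^3 + 11m^2 + 28m = (−(1/8)m − 7/8)(−8m^2 − 32m) + (0)
Last nonzero remainder: −8m^2 − 32m. Dividing through by −8 gives the monic gcd m^2 + 4m.
Then lcm(f, g) = f·g / gcd(f, g); expanding and making the result monic gives the answer.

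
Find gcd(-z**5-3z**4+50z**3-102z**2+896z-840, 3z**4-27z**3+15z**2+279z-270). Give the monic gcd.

Euclidean algorithm in ℚ[z]:
  -z**5-3z**4+50z**3-102z**2+896z-840 = (-(1/3)z-4)(3z**4-27z**3+15z**2+279z-270) + (-53z**3+51z**2+1922z-1920)
  3z**4-27z**3+15z**2+279z-270 = (-(3/53)z+1278/2809)(-53z**3+51z**2+1922z-1920) + ((282555/2809)z**2-(1977885/2809)z+1695330/2809)
  -53z**3+51z**2+1922z-1920 = (-(148877/282555)z-179776/56511)((282555/2809)z**2-(1977885/2809)z+1695330/2809) + (0)
Last nonzero remainder: (282555/2809)z**2-(1977885/2809)z+1695330/2809. Dividing through by 282555/2809 gives the monic gcd z**2-7z+6.

z**2-7z+6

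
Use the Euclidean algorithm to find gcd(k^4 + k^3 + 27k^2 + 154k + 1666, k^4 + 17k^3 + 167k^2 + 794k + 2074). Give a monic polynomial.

Euclidean algorithm in ℚ[k]:
  k^4 + k^3 + 27k^2 + 154k + 1666 = (k^4 + 17k^3 + 167k^2 + 794k + 2074) + (-16k^3 - 140k^2 - 640k - 408)
  k^4 + 17k^3 + 167k^2 + 794k + 2074 = (-(1/16)k - 33/64)(-16k^3 - 140k^2 - 640k - 408) + ((877/16)k^2 + (877/2)k + 14909/8)
  -16k^3 - 140k^2 - 640k - 408 = (-(256/877)k - 192/877)((877/16)k^2 + (877/2)k + 14909/8) + (0)
Last nonzero remainder: (877/16)k^2 + (877/2)k + 14909/8. Dividing through by 877/16 gives the monic gcd k^2 + 8k + 34.

k^2 + 8k + 34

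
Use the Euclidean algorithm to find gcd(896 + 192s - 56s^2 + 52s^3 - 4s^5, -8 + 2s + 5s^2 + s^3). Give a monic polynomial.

Repeated division with remainder:
  -4s^5 + 52s^3 - 56s^2 + 192s + 896 = (-4s^2 + 20s - 40)(s^3 + 5s^2 + 2s - 8) + (72s^2 + 432s + 576)
  s^3 + 5s^2 + 2s - 8 = ((1/72)s - 1/72)(72s^2 + 432s + 576) + (0)
Last nonzero remainder: 72s^2 + 432s + 576. Dividing through by 72 gives the monic gcd s^2 + 6s + 8.

8 + 6s + s^2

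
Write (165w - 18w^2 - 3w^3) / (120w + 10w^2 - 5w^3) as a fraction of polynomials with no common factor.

(-165 + 18w + 3w^2)/(-120 - 10w + 5w^2)

Euclidean algorithm in ℚ[w]:
  -3w^3 - 18w^2 + 165w = (3/5)(-5w^3 + 10w^2 + 120w) + (-24w^2 + 93w)
  -5w^3 + 10w^2 + 120w = ((5/24)w + 25/64)(-24w^2 + 93w) + ((5355/64)w)
  -24w^2 + 93w = (-(512/1785)w + 1984/1785)((5355/64)w) + (0)
Last nonzero remainder: (5355/64)w. Dividing through by 5355/64 gives the monic gcd w.
Cancel w from numerator and denominator to get the reduced form.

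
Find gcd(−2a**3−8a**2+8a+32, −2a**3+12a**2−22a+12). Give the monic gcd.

Euclidean algorithm in ℚ[a]:
  −2a**3−8a**2+8a+32 = (−2a**3+12a**2−22a+12) + (−20a**2+30a+20)
  −2a**3+12a**2−22a+12 = ((1/10)a−9/20)(−20a**2+30a+20) + (−(21/2)a+21)
  −20a**2+30a+20 = ((40/21)a+20/21)(−(21/2)a+21) + (0)
Last nonzero remainder: −(21/2)a+21. Dividing through by −21/2 gives the monic gcd a−2.

a−2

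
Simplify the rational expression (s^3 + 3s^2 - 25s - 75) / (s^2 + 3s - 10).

(s^2 - 2s - 15)/(s - 2)

Repeated division with remainder:
  s^3 + 3s^2 - 25s - 75 = (s)(s^2 + 3s - 10) + (-15s - 75)
  s^2 + 3s - 10 = (-(1/15)s + 2/15)(-15s - 75) + (0)
Last nonzero remainder: -15s - 75. Dividing through by -15 gives the monic gcd s + 5.
Cancel s + 5 from numerator and denominator to get the reduced form.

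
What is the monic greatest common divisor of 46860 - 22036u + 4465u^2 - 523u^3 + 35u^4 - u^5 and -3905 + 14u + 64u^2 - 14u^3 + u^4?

-781 + 159u - 19u^2 + u^3

Repeated division with remainder:
  -u^5 + 35u^4 - 523u^3 + 4465u^2 - 22036u + 46860 = (-u + 21)(u^4 - 14u^3 + 64u^2 + 14u - 3905) + (-165u^3 + 3135u^2 - 26235u + 128865)
  u^4 - 14u^3 + 64u^2 + 14u - 3905 = (-(1/165)u - 1/33)(-165u^3 + 3135u^2 - 26235u + 128865) + (0)
Last nonzero remainder: -165u^3 + 3135u^2 - 26235u + 128865. Dividing through by -165 gives the monic gcd u^3 - 19u^2 + 159u - 781.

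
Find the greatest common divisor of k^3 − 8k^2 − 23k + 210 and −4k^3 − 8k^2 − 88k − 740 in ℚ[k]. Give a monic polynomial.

k + 5

Euclidean algorithm in ℚ[k]:
  k^3 − 8k^2 − 23k + 210 = (−1/4)(−4k^3 − 8k^2 − 88k − 740) + (−10k^2 − 45k + 25)
  −4k^3 − 8k^2 − 88k − 740 = ((2/5)k − 1)(−10k^2 − 45k + 25) + (−143k − 715)
  −10k^2 − 45k + 25 = ((10/143)k − 5/143)(−143k − 715) + (0)
Last nonzero remainder: −143k − 715. Dividing through by −143 gives the monic gcd k + 5.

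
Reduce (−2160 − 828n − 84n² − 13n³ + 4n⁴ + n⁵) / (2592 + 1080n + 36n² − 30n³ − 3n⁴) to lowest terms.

By polynomial division,
  n⁵ + 4n⁴ − 13n³ − 84n² − 828n − 2160 = (−(1/3)n + 2)(−3n⁴ − 30n³ + 36n² + 1080n + 2592) + (59n³ + 204n² − 2124n − 7344)
  −3n⁴ − 30n³ + 36n² + 1080n + 2592 = (−(3/59)n − 1158/3481)(59n³ + 204n² − 2124n − 7344) + (−(14400/3481)n² + 518400/3481)
  59n³ + 204n² − 2124n − 7344 = (−(205379/14400)n − 59177/1200)(−(14400/3481)n² + 518400/3481) + (0)
Last nonzero remainder: −(14400/3481)n² + 518400/3481. Dividing through by −14400/3481 gives the monic gcd n² − 36.
Cancel n² − 36 from numerator and denominator to get the reduced form.

(−60 − 23n − 4n² − n³)/(72 + 30n + 3n²)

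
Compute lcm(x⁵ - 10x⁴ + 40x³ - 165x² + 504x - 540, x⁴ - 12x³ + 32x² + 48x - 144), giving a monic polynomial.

Apply the Euclidean algorithm:
  x⁵ - 10x⁴ + 40x³ - 165x² + 504x - 540 = (x + 2)(x⁴ - 12x³ + 32x² + 48x - 144) + (32x³ - 277x² + 552x - 252)
  x⁴ - 12x³ + 32x² + 48x - 144 = ((1/32)x - 107/1024)(32x³ - 277x² + 552x - 252) + (-(14535/1024)x² + (14535/128)x - 43605/256)
  32x³ - 277x² + 552x - 252 = (-(32768/14535)x + 7168/4845)(-(14535/1024)x² + (14535/128)x - 43605/256) + (0)
Last nonzero remainder: -(14535/1024)x² + (14535/128)x - 43605/256. Dividing through by -14535/1024 gives the monic gcd x² - 8x + 12.
Then lcm(f, g) = f·g / gcd(f, g); expanding and making the result monic gives the answer.

x⁷ - 14x⁶ + 68x⁵ - 205x⁴ + 684x³ - 576x² - 3888x + 6480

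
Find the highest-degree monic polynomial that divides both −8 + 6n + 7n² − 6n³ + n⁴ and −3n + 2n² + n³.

−1 + n

Repeated division with remainder:
  n⁴ − 6n³ + 7n² + 6n − 8 = (n − 8)(n³ + 2n² − 3n) + (26n² − 18n − 8)
  n³ + 2n² − 3n = ((1/26)n + 35/338)(26n² − 18n − 8) + (−(140/169)n + 140/169)
  26n² − 18n − 8 = (−(2197/70)n − 338/35)(−(140/169)n + 140/169) + (0)
Last nonzero remainder: −(140/169)n + 140/169. Dividing through by −140/169 gives the monic gcd n − 1.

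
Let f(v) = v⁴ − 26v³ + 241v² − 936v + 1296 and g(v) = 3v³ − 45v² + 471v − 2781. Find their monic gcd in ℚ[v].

By polynomial division,
  v⁴ − 26v³ + 241v² − 936v + 1296 = ((1/3)v − 11/3)(3v³ − 45v² + 471v − 2781) + (−81v² + 1718v − 8901)
  3v³ − 45v² + 471v − 2781 = (−(1/27)v − 503/2187)(−81v² + 1718v − 8901) + ((1173250/2187)v − 1173250/243)
  −81v² + 1718v − 8901 = (−(177147/1173250)v + 2162943/1173250)((1173250/2187)v − 1173250/243) + (0)
Last nonzero remainder: (1173250/2187)v − 1173250/243. Dividing through by 1173250/2187 gives the monic gcd v − 9.

v − 9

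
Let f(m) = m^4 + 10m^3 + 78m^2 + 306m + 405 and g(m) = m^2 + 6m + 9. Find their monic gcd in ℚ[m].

By polynomial division,
  m^4 + 10m^3 + 78m^2 + 306m + 405 = (m^2 + 4m + 45)(m^2 + 6m + 9) + (0)
The last nonzero remainder m^2 + 6m + 9 is already monic.

m^2 + 6m + 9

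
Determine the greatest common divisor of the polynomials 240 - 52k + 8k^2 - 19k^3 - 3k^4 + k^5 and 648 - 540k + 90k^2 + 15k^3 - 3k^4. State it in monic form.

12 - 8k + k^2

By polynomial division,
  k^5 - 3k^4 - 19k^3 + 8k^2 - 52k + 240 = (-(1/3)k - 2/3)(-3k^4 + 15k^3 + 90k^2 - 540k + 648) + (21k^3 - 112k^2 - 196k + 672)
  -3k^4 + 15k^3 + 90k^2 - 540k + 648 = (-(1/7)k - 1/21)(21k^3 - 112k^2 - 196k + 672) + ((170/3)k^2 - (1360/3)k + 680)
  21k^3 - 112k^2 - 196k + 672 = ((63/170)k + 84/85)((170/3)k^2 - (1360/3)k + 680) + (0)
Last nonzero remainder: (170/3)k^2 - (1360/3)k + 680. Dividing through by 170/3 gives the monic gcd k^2 - 8k + 12.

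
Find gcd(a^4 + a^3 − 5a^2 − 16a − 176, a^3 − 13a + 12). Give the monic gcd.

Repeated division with remainder:
  a^4 + a^3 − 5a^2 − 16a − 176 = (a + 1)(a^3 − 13a + 12) + (8a^2 − 15a − 188)
  a^3 − 13a + 12 = ((1/8)a + 15/64)(8a^2 − 15a − 188) + ((897/64)a + 897/16)
  8a^2 − 15a − 188 = ((512/897)a − 3008/897)((897/64)a + 897/16) + (0)
Last nonzero remainder: (897/64)a + 897/16. Dividing through by 897/64 gives the monic gcd a + 4.

a + 4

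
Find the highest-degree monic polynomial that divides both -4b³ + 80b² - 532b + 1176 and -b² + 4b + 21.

b - 7

Repeated division with remainder:
  -4b³ + 80b² - 532b + 1176 = (4b - 64)(-b² + 4b + 21) + (-360b + 2520)
  -b² + 4b + 21 = ((1/360)b + 1/120)(-360b + 2520) + (0)
Last nonzero remainder: -360b + 2520. Dividing through by -360 gives the monic gcd b - 7.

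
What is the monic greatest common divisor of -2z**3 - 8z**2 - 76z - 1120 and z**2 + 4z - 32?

z + 8

Apply the Euclidean algorithm:
  -2z**3 - 8z**2 - 76z - 1120 = (-2z)(z**2 + 4z - 32) + (-140z - 1120)
  z**2 + 4z - 32 = (-(1/140)z + 1/35)(-140z - 1120) + (0)
Last nonzero remainder: -140z - 1120. Dividing through by -140 gives the monic gcd z + 8.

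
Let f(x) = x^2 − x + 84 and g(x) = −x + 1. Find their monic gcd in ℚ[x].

1

Repeated division with remainder:
  x^2 − x + 84 = (−x)(−x + 1) + (84)
  −x + 1 = (−(1/84)x + 1/84)(84) + (0)
The last nonzero remainder is the constant 84, so the polynomials are coprime and gcd = 1.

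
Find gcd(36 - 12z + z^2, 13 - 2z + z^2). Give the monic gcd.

1

Euclidean algorithm in ℚ[z]:
  z^2 - 12z + 36 = (z^2 - 2z + 13) + (-10z + 23)
  z^2 - 2z + 13 = (-(1/10)z - 3/100)(-10z + 23) + (1369/100)
  -10z + 23 = (-(1000/1369)z + 2300/1369)(1369/100) + (0)
The last nonzero remainder is the constant 1369/100, so the polynomials are coprime and gcd = 1.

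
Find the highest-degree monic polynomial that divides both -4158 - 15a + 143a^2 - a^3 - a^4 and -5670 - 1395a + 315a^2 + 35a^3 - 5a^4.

378 - 33a - 10a^2 + a^3

Euclidean algorithm in ℚ[a]:
  -a^4 - a^3 + 143a^2 - 15a - 4158 = (1/5)(-5a^4 + 35a^3 + 315a^2 - 1395a - 5670) + (-8a^3 + 80a^2 + 264a - 3024)
  -5a^4 + 35a^3 + 315a^2 - 1395a - 5670 = ((5/8)a + 15/8)(-8a^3 + 80a^2 + 264a - 3024) + (0)
Last nonzero remainder: -8a^3 + 80a^2 + 264a - 3024. Dividing through by -8 gives the monic gcd a^3 - 10a^2 - 33a + 378.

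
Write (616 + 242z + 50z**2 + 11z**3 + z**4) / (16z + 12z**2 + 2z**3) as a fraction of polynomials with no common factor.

Repeated division with remainder:
  z**4 + 11z**3 + 50z**2 + 242z + 616 = ((1/2)z + 5/2)(2z**3 + 12z**2 + 16z) + (12z**2 + 202z + 616)
  2z**3 + 12z**2 + 16z = ((1/6)z − 65/36)(12z**2 + 202z + 616) + ((5005/18)z + 10010/9)
  12z**2 + 202z + 616 = ((216/5005)z + 36/65)((5005/18)z + 10010/9) + (0)
Last nonzero remainder: (5005/18)z + 10010/9. Dividing through by 5005/18 gives the monic gcd z + 4.
Cancel z + 4 from numerator and denominator to get the reduced form.

(154 + 22z + 7z**2 + z**3)/(4z + 2z**2)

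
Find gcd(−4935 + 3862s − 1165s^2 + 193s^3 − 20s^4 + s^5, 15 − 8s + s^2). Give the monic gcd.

Repeated division with remainder:
  s^5 − 20s^4 + 193s^3 − 1165s^2 + 3862s − 4935 = (s^3 − 12s^2 + 82s − 329)(s^2 − 8s + 15) + (0)
The last nonzero remainder s^2 − 8s + 15 is already monic.

15 − 8s + s^2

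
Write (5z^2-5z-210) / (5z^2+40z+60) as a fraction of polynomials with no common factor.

Euclidean algorithm in ℚ[z]:
  5z^2-5z-210 = (5z^2+40z+60) + (-45z-270)
  5z^2+40z+60 = (-(1/9)z-2/9)(-45z-270) + (0)
Last nonzero remainder: -45z-270. Dividing through by -45 gives the monic gcd z+6.
Cancel z+6 from numerator and denominator to get the reduced form.

(z-7)/(z+2)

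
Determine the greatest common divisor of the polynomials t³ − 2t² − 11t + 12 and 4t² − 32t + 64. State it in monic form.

t − 4

By polynomial division,
  t³ − 2t² − 11t + 12 = ((1/4)t + 3/2)(4t² − 32t + 64) + (21t − 84)
  4t² − 32t + 64 = ((4/21)t − 16/21)(21t − 84) + (0)
Last nonzero remainder: 21t − 84. Dividing through by 21 gives the monic gcd t − 4.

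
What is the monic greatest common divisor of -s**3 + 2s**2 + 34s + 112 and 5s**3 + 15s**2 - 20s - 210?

s**2 + 6s + 14

Euclidean algorithm in ℚ[s]:
  -s**3 + 2s**2 + 34s + 112 = (-1/5)(5s**3 + 15s**2 - 20s - 210) + (5s**2 + 30s + 70)
  5s**3 + 15s**2 - 20s - 210 = (s - 3)(5s**2 + 30s + 70) + (0)
Last nonzero remainder: 5s**2 + 30s + 70. Dividing through by 5 gives the monic gcd s**2 + 6s + 14.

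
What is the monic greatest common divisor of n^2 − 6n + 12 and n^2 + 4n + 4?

1

Apply the Euclidean algorithm:
  n^2 − 6n + 12 = (n^2 + 4n + 4) + (−10n + 8)
  n^2 + 4n + 4 = (−(1/10)n − 12/25)(−10n + 8) + (196/25)
  −10n + 8 = (−(125/98)n + 50/49)(196/25) + (0)
The last nonzero remainder is the constant 196/25, so the polynomials are coprime and gcd = 1.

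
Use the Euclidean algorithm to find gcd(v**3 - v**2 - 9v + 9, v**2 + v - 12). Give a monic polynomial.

Repeated division with remainder:
  v**3 - v**2 - 9v + 9 = (v - 2)(v**2 + v - 12) + (5v - 15)
  v**2 + v - 12 = ((1/5)v + 4/5)(5v - 15) + (0)
Last nonzero remainder: 5v - 15. Dividing through by 5 gives the monic gcd v - 3.

v - 3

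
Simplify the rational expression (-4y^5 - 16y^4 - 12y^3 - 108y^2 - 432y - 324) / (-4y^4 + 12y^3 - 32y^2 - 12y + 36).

(y^2 + 6y + 9)/(y - 1)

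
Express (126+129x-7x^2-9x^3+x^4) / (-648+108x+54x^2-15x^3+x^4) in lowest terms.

By polynomial division,
  x^4-9x^3-7x^2+129x+126 = (x^4-15x^3+54x^2+108x-648) + (6x^3-61x^2+21x+774)
  x^4-15x^3+54x^2+108x-648 = ((1/6)x-29/36)(6x^3-61x^2+21x+774) + ((49/36)x^2-(49/12)x-49/2)
  6x^3-61x^2+21x+774 = ((216/49)x-1548/49)((49/36)x^2-(49/12)x-49/2) + (0)
Last nonzero remainder: (49/36)x^2-(49/12)x-49/2. Dividing through by 49/36 gives the monic gcd x^2-3x-18.
Cancel x^2-3x-18 from numerator and denominator to get the reduced form.

(-7-6x+x^2)/(36-12x+x^2)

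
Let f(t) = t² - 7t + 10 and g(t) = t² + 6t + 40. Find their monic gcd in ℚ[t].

Apply the Euclidean algorithm:
  t² - 7t + 10 = (t² + 6t + 40) + (-13t - 30)
  t² + 6t + 40 = (-(1/13)t - 48/169)(-13t - 30) + (5320/169)
  -13t - 30 = (-(2197/5320)t - 507/532)(5320/169) + (0)
The last nonzero remainder is the constant 5320/169, so the polynomials are coprime and gcd = 1.

1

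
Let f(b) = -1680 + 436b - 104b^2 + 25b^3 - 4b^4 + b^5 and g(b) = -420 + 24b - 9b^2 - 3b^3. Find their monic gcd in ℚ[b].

Apply the Euclidean algorithm:
  b^5 - 4b^4 + 25b^3 - 104b^2 + 436b - 1680 = (-(1/3)b^2 + (7/3)b - 18)(-3b^3 - 9b^2 + 24b - 420) + (-462b^2 + 1848b - 9240)
  -3b^3 - 9b^2 + 24b - 420 = ((1/154)b + 1/22)(-462b^2 + 1848b - 9240) + (0)
Last nonzero remainder: -462b^2 + 1848b - 9240. Dividing through by -462 gives the monic gcd b^2 - 4b + 20.

20 - 4b + b^2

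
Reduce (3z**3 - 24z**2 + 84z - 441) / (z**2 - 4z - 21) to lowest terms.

(3z**2 - 3z + 63)/(z + 3)

Euclidean algorithm in ℚ[z]:
  3z**3 - 24z**2 + 84z - 441 = (3z - 12)(z**2 - 4z - 21) + (99z - 693)
  z**2 - 4z - 21 = ((1/99)z + 1/33)(99z - 693) + (0)
Last nonzero remainder: 99z - 693. Dividing through by 99 gives the monic gcd z - 7.
Cancel z - 7 from numerator and denominator to get the reduced form.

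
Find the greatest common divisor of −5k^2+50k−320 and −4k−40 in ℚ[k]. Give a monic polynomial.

1

Repeated division with remainder:
  −5k^2+50k−320 = ((5/4)k−25)(−4k−40) + (−1320)
  −4k−40 = ((1/330)k+1/33)(−1320) + (0)
The last nonzero remainder is the constant −1320, so the polynomials are coprime and gcd = 1.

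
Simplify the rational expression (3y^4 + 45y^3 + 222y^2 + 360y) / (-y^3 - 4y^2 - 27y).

Euclidean algorithm in ℚ[y]:
  3y^4 + 45y^3 + 222y^2 + 360y = (-3y - 33)(-y^3 - 4y^2 - 27y) + (9y^2 - 531y)
  -y^3 - 4y^2 - 27y = (-(1/9)y - 7)(9y^2 - 531y) + (-3744y)
  9y^2 - 531y = (-(1/416)y + 59/416)(-3744y) + (0)
Last nonzero remainder: -3744y. Dividing through by -3744 gives the monic gcd y.
Cancel y from numerator and denominator to get the reduced form.

(-3y^3 - 45y^2 - 222y - 360)/(y^2 + 4y + 27)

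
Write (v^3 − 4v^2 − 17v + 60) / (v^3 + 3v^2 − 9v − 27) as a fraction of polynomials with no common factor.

Repeated division with remainder:
  v^3 − 4v^2 − 17v + 60 = (v^3 + 3v^2 − 9v − 27) + (−7v^2 − 8v + 87)
  v^3 + 3v^2 − 9v − 27 = (−(1/7)v − 13/49)(−7v^2 − 8v + 87) + ((64/49)v − 192/49)
  −7v^2 − 8v + 87 = (−(343/64)v − 1421/64)((64/49)v − 192/49) + (0)
Last nonzero remainder: (64/49)v − 192/49. Dividing through by 64/49 gives the monic gcd v − 3.
Cancel v − 3 from numerator and denominator to get the reduced form.

(v^2 − v − 20)/(v^2 + 6v + 9)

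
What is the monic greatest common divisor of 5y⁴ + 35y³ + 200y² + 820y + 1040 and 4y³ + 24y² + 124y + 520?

Apply the Euclidean algorithm:
  5y⁴ + 35y³ + 200y² + 820y + 1040 = ((5/4)y + 5/4)(4y³ + 24y² + 124y + 520) + (15y² + 15y + 390)
  4y³ + 24y² + 124y + 520 = ((4/15)y + 4/3)(15y² + 15y + 390) + (0)
Last nonzero remainder: 15y² + 15y + 390. Dividing through by 15 gives the monic gcd y² + y + 26.

y² + y + 26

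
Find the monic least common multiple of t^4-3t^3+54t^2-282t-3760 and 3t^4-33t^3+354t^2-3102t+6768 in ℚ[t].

t^5-6t^4+63t^3-444t^2-2914t+11280

Apply the Euclidean algorithm:
  t^4-3t^3+54t^2-282t-3760 = (1/3)(3t^4-33t^3+354t^2-3102t+6768) + (8t^3-64t^2+752t-6016)
  3t^4-33t^3+354t^2-3102t+6768 = ((3/8)t-9/8)(8t^3-64t^2+752t-6016) + (0)
Last nonzero remainder: 8t^3-64t^2+752t-6016. Dividing through by 8 gives the monic gcd t^3-8t^2+94t-752.
Then lcm(f, g) = f·g / gcd(f, g); expanding and making the result monic gives the answer.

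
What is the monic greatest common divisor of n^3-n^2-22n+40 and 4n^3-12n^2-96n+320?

Euclidean algorithm in ℚ[n]:
  n^3-n^2-22n+40 = (1/4)(4n^3-12n^2-96n+320) + (2n^2+2n-40)
  4n^3-12n^2-96n+320 = (2n-8)(2n^2+2n-40) + (0)
Last nonzero remainder: 2n^2+2n-40. Dividing through by 2 gives the monic gcd n^2+n-20.

n^2+n-20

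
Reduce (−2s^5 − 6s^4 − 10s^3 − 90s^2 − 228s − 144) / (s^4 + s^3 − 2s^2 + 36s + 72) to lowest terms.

Euclidean algorithm in ℚ[s]:
  −2s^5 − 6s^4 − 10s^3 − 90s^2 − 228s − 144 = (−2s − 4)(s^4 + s^3 − 2s^2 + 36s + 72) + (−10s^3 − 26s^2 + 60s + 144)
  s^4 + s^3 − 2s^2 + 36s + 72 = (−(1/10)s + 4/25)(−10s^3 − 26s^2 + 60s + 144) + ((204/25)s^2 + (204/5)s + 1224/25)
  −10s^3 − 26s^2 + 60s + 144 = (−(125/102)s + 50/17)((204/25)s^2 + (204/5)s + 1224/25) + (0)
Last nonzero remainder: (204/25)s^2 + (204/5)s + 1224/25. Dividing through by 204/25 gives the monic gcd s^2 + 5s + 6.
Cancel s^2 + 5s + 6 from numerator and denominator to get the reduced form.

(−2s^3 + 4s^2 − 18s − 24)/(s^2 − 4s + 12)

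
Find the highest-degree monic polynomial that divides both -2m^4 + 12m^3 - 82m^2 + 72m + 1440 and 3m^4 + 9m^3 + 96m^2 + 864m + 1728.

m^3 - m^2 + 36m + 144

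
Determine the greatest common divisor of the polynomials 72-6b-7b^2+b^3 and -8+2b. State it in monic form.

-4+b

Apply the Euclidean algorithm:
  b^3-7b^2-6b+72 = ((1/2)b^2-(3/2)b-9)(2b-8) + (0)
Last nonzero remainder: 2b-8. Dividing through by 2 gives the monic gcd b-4.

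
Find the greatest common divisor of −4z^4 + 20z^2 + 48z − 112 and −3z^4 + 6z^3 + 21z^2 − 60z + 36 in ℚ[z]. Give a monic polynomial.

z^2 − 4z + 4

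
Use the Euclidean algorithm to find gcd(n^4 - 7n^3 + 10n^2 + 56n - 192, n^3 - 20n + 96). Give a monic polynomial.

Repeated division with remainder:
  n^4 - 7n^3 + 10n^2 + 56n - 192 = (n - 7)(n^3 - 20n + 96) + (30n^2 - 180n + 480)
  n^3 - 20n + 96 = ((1/30)n + 1/5)(30n^2 - 180n + 480) + (0)
Last nonzero remainder: 30n^2 - 180n + 480. Dividing through by 30 gives the monic gcd n^2 - 6n + 16.

n^2 - 6n + 16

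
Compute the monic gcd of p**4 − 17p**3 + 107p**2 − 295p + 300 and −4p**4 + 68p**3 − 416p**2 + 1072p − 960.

p**2 − 9p + 20

By polynomial division,
  p**4 − 17p**3 + 107p**2 − 295p + 300 = (−1/4)(−4p**4 + 68p**3 − 416p**2 + 1072p − 960) + (3p**2 − 27p + 60)
  −4p**4 + 68p**3 − 416p**2 + 1072p − 960 = (−(4/3)p**2 + (32/3)p − 16)(3p**2 − 27p + 60) + (0)
Last nonzero remainder: 3p**2 − 27p + 60. Dividing through by 3 gives the monic gcd p**2 − 9p + 20.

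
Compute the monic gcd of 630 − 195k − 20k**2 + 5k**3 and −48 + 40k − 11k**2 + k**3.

By polynomial division,
  5k**3 − 20k**2 − 195k + 630 = (5)(k**3 − 11k**2 + 40k − 48) + (35k**2 − 395k + 870)
  k**3 − 11k**2 + 40k − 48 = ((1/35)k + 2/245)(35k**2 − 395k + 870) + ((900/49)k − 2700/49)
  35k**2 − 395k + 870 = ((343/180)k − 1421/90)((900/49)k − 2700/49) + (0)
Last nonzero remainder: (900/49)k − 2700/49. Dividing through by 900/49 gives the monic gcd k − 3.

−3 + k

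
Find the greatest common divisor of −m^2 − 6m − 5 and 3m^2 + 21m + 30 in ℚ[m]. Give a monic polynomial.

By polynomial division,
  −m^2 − 6m − 5 = (−1/3)(3m^2 + 21m + 30) + (m + 5)
  3m^2 + 21m + 30 = (3m + 6)(m + 5) + (0)
The last nonzero remainder m + 5 is already monic.

m + 5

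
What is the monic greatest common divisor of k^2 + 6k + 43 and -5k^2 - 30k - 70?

1

Euclidean algorithm in ℚ[k]:
  k^2 + 6k + 43 = (-1/5)(-5k^2 - 30k - 70) + (29)
  -5k^2 - 30k - 70 = (-(5/29)k^2 - (30/29)k - 70/29)(29) + (0)
The last nonzero remainder is the constant 29, so the polynomials are coprime and gcd = 1.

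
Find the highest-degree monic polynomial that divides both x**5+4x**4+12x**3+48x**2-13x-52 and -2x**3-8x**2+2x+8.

x**3+4x**2-x-4

Euclidean algorithm in ℚ[x]:
  x**5+4x**4+12x**3+48x**2-13x-52 = (-(1/2)x**2-13/2)(-2x**3-8x**2+2x+8) + (0)
Last nonzero remainder: -2x**3-8x**2+2x+8. Dividing through by -2 gives the monic gcd x**3+4x**2-x-4.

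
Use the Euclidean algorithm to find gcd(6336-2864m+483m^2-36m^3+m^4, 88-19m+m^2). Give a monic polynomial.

Euclidean algorithm in ℚ[m]:
  m^4-36m^3+483m^2-2864m+6336 = (m^2-17m+72)(m^2-19m+88) + (0)
The last nonzero remainder m^2-19m+88 is already monic.

88-19m+m^2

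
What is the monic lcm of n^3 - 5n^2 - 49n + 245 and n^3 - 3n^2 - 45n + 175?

By polynomial division,
  n^3 - 5n^2 - 49n + 245 = (n^3 - 3n^2 - 45n + 175) + (-2n^2 - 4n + 70)
  n^3 - 3n^2 - 45n + 175 = (-(1/2)n + 5/2)(-2n^2 - 4n + 70) + (0)
Last nonzero remainder: -2n^2 - 4n + 70. Dividing through by -2 gives the monic gcd n^2 + 2n - 35.
Then lcm(f, g) = f·g / gcd(f, g); expanding and making the result monic gives the answer.

n^4 - 10n^3 - 24n^2 + 490n - 1225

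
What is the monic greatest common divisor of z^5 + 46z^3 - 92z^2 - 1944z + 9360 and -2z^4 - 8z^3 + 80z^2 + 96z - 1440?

z^3 - 2z^2 - 28z + 120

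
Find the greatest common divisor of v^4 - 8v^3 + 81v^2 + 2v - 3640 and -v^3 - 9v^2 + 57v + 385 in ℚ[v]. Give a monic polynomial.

v^2 - 2v - 35

By polynomial division,
  v^4 - 8v^3 + 81v^2 + 2v - 3640 = (-v + 17)(-v^3 - 9v^2 + 57v + 385) + (291v^2 - 582v - 10185)
  -v^3 - 9v^2 + 57v + 385 = (-(1/291)v - 11/291)(291v^2 - 582v - 10185) + (0)
Last nonzero remainder: 291v^2 - 582v - 10185. Dividing through by 291 gives the monic gcd v^2 - 2v - 35.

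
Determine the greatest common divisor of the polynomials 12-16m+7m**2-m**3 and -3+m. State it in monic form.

Apply the Euclidean algorithm:
  -m**3+7m**2-16m+12 = (-m**2+4m-4)(m-3) + (0)
The last nonzero remainder m-3 is already monic.

-3+m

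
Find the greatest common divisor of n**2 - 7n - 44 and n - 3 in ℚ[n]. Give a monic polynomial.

1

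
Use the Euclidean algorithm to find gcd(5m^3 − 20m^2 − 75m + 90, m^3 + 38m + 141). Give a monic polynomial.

Euclidean algorithm in ℚ[m]:
  5m^3 − 20m^2 − 75m + 90 = (5)(m^3 + 38m + 141) + (−20m^2 − 265m − 615)
  m^3 + 38m + 141 = (−(1/20)m + 53/80)(−20m^2 − 265m − 615) + ((2925/16)m + 8775/16)
  −20m^2 − 265m − 615 = (−(64/585)m − 656/585)((2925/16)m + 8775/16) + (0)
Last nonzero remainder: (2925/16)m + 8775/16. Dividing through by 2925/16 gives the monic gcd m + 3.

m + 3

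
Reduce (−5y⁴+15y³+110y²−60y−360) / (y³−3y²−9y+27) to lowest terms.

Apply the Euclidean algorithm:
  −5y⁴+15y³+110y²−60y−360 = (−5y)(y³−3y²−9y+27) + (65y²+75y−360)
  y³−3y²−9y+27 = ((1/65)y−54/845)(65y²+75y−360) + ((225/169)y+675/169)
  65y²+75y−360 = ((2197/45)y−1352/15)((225/169)y+675/169) + (0)
Last nonzero remainder: (225/169)y+675/169. Dividing through by 225/169 gives the monic gcd y+3.
Cancel y+3 from numerator and denominator to get the reduced form.

(−5y³+30y²+20y−120)/(y²−6y+9)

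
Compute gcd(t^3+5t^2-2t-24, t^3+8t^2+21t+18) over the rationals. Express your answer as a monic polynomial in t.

t+3

By polynomial division,
  t^3+5t^2-2t-24 = (t^3+8t^2+21t+18) + (-3t^2-23t-42)
  t^3+8t^2+21t+18 = (-(1/3)t-1/9)(-3t^2-23t-42) + ((40/9)t+40/3)
  -3t^2-23t-42 = (-(27/40)t-63/20)((40/9)t+40/3) + (0)
Last nonzero remainder: (40/9)t+40/3. Dividing through by 40/9 gives the monic gcd t+3.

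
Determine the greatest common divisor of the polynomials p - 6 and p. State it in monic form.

1

By polynomial division,
  p - 6 = (p) + (-6)
  p = (-(1/6)p)(-6) + (0)
The last nonzero remainder is the constant -6, so the polynomials are coprime and gcd = 1.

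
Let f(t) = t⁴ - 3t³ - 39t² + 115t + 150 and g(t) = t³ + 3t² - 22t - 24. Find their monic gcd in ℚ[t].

By polynomial division,
  t⁴ - 3t³ - 39t² + 115t + 150 = (t - 6)(t³ + 3t² - 22t - 24) + (t² + 7t + 6)
  t³ + 3t² - 22t - 24 = (t - 4)(t² + 7t + 6) + (0)
The last nonzero remainder t² + 7t + 6 is already monic.

t² + 7t + 6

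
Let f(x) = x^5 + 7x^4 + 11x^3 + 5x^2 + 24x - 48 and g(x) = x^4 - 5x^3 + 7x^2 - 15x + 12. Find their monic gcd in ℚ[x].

By polynomial division,
  x^5 + 7x^4 + 11x^3 + 5x^2 + 24x - 48 = (x + 12)(x^4 - 5x^3 + 7x^2 - 15x + 12) + (64x^3 - 64x^2 + 192x - 192)
  x^4 - 5x^3 + 7x^2 - 15x + 12 = ((1/64)x - 1/16)(64x^3 - 64x^2 + 192x - 192) + (0)
Last nonzero remainder: 64x^3 - 64x^2 + 192x - 192. Dividing through by 64 gives the monic gcd x^3 - x^2 + 3x - 3.

x^3 - x^2 + 3x - 3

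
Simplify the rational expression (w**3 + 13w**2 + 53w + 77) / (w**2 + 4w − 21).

(w**2 + 6w + 11)/(w − 3)

By polynomial division,
  w**3 + 13w**2 + 53w + 77 = (w + 9)(w**2 + 4w − 21) + (38w + 266)
  w**2 + 4w − 21 = ((1/38)w − 3/38)(38w + 266) + (0)
Last nonzero remainder: 38w + 266. Dividing through by 38 gives the monic gcd w + 7.
Cancel w + 7 from numerator and denominator to get the reduced form.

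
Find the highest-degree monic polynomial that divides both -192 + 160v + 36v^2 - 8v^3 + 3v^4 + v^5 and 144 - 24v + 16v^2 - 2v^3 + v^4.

Repeated division with remainder:
  v^5 + 3v^4 - 8v^3 + 36v^2 + 160v - 192 = (v + 5)(v^4 - 2v^3 + 16v^2 - 24v + 144) + (-14v^3 - 20v^2 + 136v - 912)
  v^4 - 2v^3 + 16v^2 - 24v + 144 = (-(1/14)v + 12/49)(-14v^3 - 20v^2 + 136v - 912) + ((1500/49)v^2 - (6000/49)v + 18000/49)
  -14v^3 - 20v^2 + 136v - 912 = (-(343/750)v - 931/375)((1500/49)v^2 - (6000/49)v + 18000/49) + (0)
Last nonzero remainder: (1500/49)v^2 - (6000/49)v + 18000/49. Dividing through by 1500/49 gives the monic gcd v^2 - 4v + 12.

12 - 4v + v^2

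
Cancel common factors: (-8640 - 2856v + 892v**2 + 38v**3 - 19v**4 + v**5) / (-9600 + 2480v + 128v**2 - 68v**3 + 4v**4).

Euclidean algorithm in ℚ[v]:
  v**5 - 19v**4 + 38v**3 + 892v**2 - 2856v - 8640 = ((1/4)v - 1/2)(4v**4 - 68v**3 + 128v**2 + 2480v - 9600) + (-28v**3 + 336v**2 + 784v - 13440)
  4v**4 - 68v**3 + 128v**2 + 2480v - 9600 = (-(1/7)v + 5/7)(-28v**3 + 336v**2 + 784v - 13440) + (0)
Last nonzero remainder: -28v**3 + 336v**2 + 784v - 13440. Dividing through by -28 gives the monic gcd v**3 - 12v**2 - 28v + 480.
Cancel v**3 - 12v**2 - 28v + 480 from numerator and denominator to get the reduced form.

(-18 - 7v + v**2)/(-20 + 4v)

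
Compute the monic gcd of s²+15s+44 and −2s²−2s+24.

Repeated division with remainder:
  s²+15s+44 = (−1/2)(−2s²−2s+24) + (14s+56)
  −2s²−2s+24 = (−(1/7)s+3/7)(14s+56) + (0)
Last nonzero remainder: 14s+56. Dividing through by 14 gives the monic gcd s+4.

s+4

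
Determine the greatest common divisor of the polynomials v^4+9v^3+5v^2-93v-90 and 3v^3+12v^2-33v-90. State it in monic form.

v^2+2v-15

Euclidean algorithm in ℚ[v]:
  v^4+9v^3+5v^2-93v-90 = ((1/3)v+5/3)(3v^3+12v^2-33v-90) + (-4v^2-8v+60)
  3v^3+12v^2-33v-90 = (-(3/4)v-3/2)(-4v^2-8v+60) + (0)
Last nonzero remainder: -4v^2-8v+60. Dividing through by -4 gives the monic gcd v^2+2v-15.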